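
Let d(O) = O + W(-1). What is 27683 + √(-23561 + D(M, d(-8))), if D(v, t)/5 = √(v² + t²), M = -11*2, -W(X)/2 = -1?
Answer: 27683 + √(-23561 + 10*√130) ≈ 27683.0 + 153.12*I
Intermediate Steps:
W(X) = 2 (W(X) = -2*(-1) = 2)
M = -22
d(O) = 2 + O (d(O) = O + 2 = 2 + O)
D(v, t) = 5*√(t² + v²) (D(v, t) = 5*√(v² + t²) = 5*√(t² + v²))
27683 + √(-23561 + D(M, d(-8))) = 27683 + √(-23561 + 5*√((2 - 8)² + (-22)²)) = 27683 + √(-23561 + 5*√((-6)² + 484)) = 27683 + √(-23561 + 5*√(36 + 484)) = 27683 + √(-23561 + 5*√520) = 27683 + √(-23561 + 5*(2*√130)) = 27683 + √(-23561 + 10*√130)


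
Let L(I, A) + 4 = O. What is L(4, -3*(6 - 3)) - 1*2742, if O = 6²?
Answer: -2710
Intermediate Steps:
O = 36
L(I, A) = 32 (L(I, A) = -4 + 36 = 32)
L(4, -3*(6 - 3)) - 1*2742 = 32 - 1*2742 = 32 - 2742 = -2710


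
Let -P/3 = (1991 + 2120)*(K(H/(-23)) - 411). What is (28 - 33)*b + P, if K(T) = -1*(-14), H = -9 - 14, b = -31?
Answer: 4896356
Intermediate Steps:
H = -23
K(T) = 14
P = 4896201 (P = -3*(1991 + 2120)*(14 - 411) = -12333*(-397) = -3*(-1632067) = 4896201)
(28 - 33)*b + P = (28 - 33)*(-31) + 4896201 = -5*(-31) + 4896201 = 155 + 4896201 = 4896356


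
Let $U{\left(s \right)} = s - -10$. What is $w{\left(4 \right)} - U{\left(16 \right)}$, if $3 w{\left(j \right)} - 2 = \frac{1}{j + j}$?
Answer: $- \frac{607}{24} \approx -25.292$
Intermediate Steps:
$U{\left(s \right)} = 10 + s$ ($U{\left(s \right)} = s + 10 = 10 + s$)
$w{\left(j \right)} = \frac{2}{3} + \frac{1}{6 j}$ ($w{\left(j \right)} = \frac{2}{3} + \frac{1}{3 \left(j + j\right)} = \frac{2}{3} + \frac{1}{3 \cdot 2 j} = \frac{2}{3} + \frac{\frac{1}{2} \frac{1}{j}}{3} = \frac{2}{3} + \frac{1}{6 j}$)
$w{\left(4 \right)} - U{\left(16 \right)} = \frac{1 + 4 \cdot 4}{6 \cdot 4} - \left(10 + 16\right) = \frac{1}{6} \cdot \frac{1}{4} \left(1 + 16\right) - 26 = \frac{1}{6} \cdot \frac{1}{4} \cdot 17 - 26 = \frac{17}{24} - 26 = - \frac{607}{24}$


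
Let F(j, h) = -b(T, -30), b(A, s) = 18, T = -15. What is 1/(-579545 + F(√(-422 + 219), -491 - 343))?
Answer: -1/579563 ≈ -1.7254e-6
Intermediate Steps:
F(j, h) = -18 (F(j, h) = -1*18 = -18)
1/(-579545 + F(√(-422 + 219), -491 - 343)) = 1/(-579545 - 18) = 1/(-579563) = -1/579563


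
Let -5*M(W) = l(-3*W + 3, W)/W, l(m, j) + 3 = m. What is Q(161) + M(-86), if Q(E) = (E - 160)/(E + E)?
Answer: 971/1610 ≈ 0.60311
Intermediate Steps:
Q(E) = (-160 + E)/(2*E) (Q(E) = (-160 + E)/((2*E)) = (-160 + E)*(1/(2*E)) = (-160 + E)/(2*E))
l(m, j) = -3 + m
M(W) = ⅗ (M(W) = -(-3 + (-3*W + 3))/(5*W) = -(-3 + (3 - 3*W))/(5*W) = -(-3*W)/(5*W) = -⅕*(-3) = ⅗)
Q(161) + M(-86) = (½)*(-160 + 161)/161 + ⅗ = (½)*(1/161)*1 + ⅗ = 1/322 + ⅗ = 971/1610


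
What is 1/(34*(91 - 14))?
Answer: 1/2618 ≈ 0.00038197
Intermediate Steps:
1/(34*(91 - 14)) = 1/(34*77) = 1/2618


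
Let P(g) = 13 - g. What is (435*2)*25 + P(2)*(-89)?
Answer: 20771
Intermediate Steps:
(435*2)*25 + P(2)*(-89) = (435*2)*25 + (13 - 1*2)*(-89) = 870*25 + (13 - 2)*(-89) = 21750 + 11*(-89) = 21750 - 979 = 20771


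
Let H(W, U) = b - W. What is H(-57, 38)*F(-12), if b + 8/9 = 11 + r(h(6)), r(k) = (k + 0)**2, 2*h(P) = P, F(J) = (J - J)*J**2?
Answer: 0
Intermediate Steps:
F(J) = 0 (F(J) = 0*J**2 = 0)
h(P) = P/2
r(k) = k**2
b = 172/9 (b = -8/9 + (11 + ((1/2)*6)**2) = -8/9 + (11 + 3**2) = -8/9 + (11 + 9) = -8/9 + 20 = 172/9 ≈ 19.111)
H(W, U) = 172/9 - W
H(-57, 38)*F(-12) = (172/9 - 1*(-57))*0 = (172/9 + 57)*0 = (685/9)*0 = 0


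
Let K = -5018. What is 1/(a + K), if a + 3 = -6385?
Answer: -1/11406 ≈ -8.7673e-5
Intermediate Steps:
a = -6388 (a = -3 - 6385 = -6388)
1/(a + K) = 1/(-6388 - 5018) = 1/(-11406) = -1/11406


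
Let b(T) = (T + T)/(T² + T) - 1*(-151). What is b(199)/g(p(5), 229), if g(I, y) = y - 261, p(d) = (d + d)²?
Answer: -15101/3200 ≈ -4.7191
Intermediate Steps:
p(d) = 4*d² (p(d) = (2*d)² = 4*d²)
g(I, y) = -261 + y
b(T) = 151 + 2*T/(T + T²) (b(T) = (2*T)/(T + T²) + 151 = 2*T/(T + T²) + 151 = 151 + 2*T/(T + T²))
b(199)/g(p(5), 229) = ((153 + 151*199)/(1 + 199))/(-261 + 229) = ((153 + 30049)/200)/(-32) = ((1/200)*30202)*(-1/32) = (15101/100)*(-1/32) = -15101/3200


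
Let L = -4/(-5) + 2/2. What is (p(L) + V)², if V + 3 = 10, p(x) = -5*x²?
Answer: 2116/25 ≈ 84.640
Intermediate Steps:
L = 9/5 (L = -4*(-⅕) + 2*(½) = ⅘ + 1 = 9/5 ≈ 1.8000)
V = 7 (V = -3 + 10 = 7)
(p(L) + V)² = (-5*(9/5)² + 7)² = (-5*81/25 + 7)² = (-81/5 + 7)² = (-46/5)² = 2116/25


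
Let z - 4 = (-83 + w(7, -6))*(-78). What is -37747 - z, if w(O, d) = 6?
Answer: -43757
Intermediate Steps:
z = 6010 (z = 4 + (-83 + 6)*(-78) = 4 - 77*(-78) = 4 + 6006 = 6010)
-37747 - z = -37747 - 1*6010 = -37747 - 6010 = -43757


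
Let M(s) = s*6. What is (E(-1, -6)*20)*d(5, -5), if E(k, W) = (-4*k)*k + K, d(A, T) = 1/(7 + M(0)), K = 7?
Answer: 60/7 ≈ 8.5714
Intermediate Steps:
M(s) = 6*s
d(A, T) = 1/7 (d(A, T) = 1/(7 + 6*0) = 1/(7 + 0) = 1/7)
E(k, W) = 7 - 4*k**2 (E(k, W) = (-4*k)*k + 7 = -4*k**2 + 7 = 7 - 4*k**2)
(E(-1, -6)*20)*d(5, -5) = ((7 - 4*(-1)**2)*20)*(1/7) = ((7 - 4*1)*20)*(1/7) = ((7 - 4)*20)*(1/7) = (3*20)*(1/7) = 60*(1/7) = 60/7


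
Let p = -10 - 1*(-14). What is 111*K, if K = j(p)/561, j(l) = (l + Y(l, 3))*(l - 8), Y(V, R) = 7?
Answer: -148/17 ≈ -8.7059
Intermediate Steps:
p = 4 (p = -10 + 14 = 4)
j(l) = (-8 + l)*(7 + l) (j(l) = (l + 7)*(l - 8) = (7 + l)*(-8 + l) = (-8 + l)*(7 + l))
K = -4/51 (K = (-56 + 4² - 1*4)/561 = (-56 + 16 - 4)*(1/561) = -44*1/561 = -4/51 ≈ -0.078431)
111*K = 111*(-4/51) = -148/17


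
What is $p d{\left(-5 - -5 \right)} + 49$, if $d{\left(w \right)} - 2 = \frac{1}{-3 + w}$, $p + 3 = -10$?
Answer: $\frac{82}{3} \approx 27.333$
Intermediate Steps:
$p = -13$ ($p = -3 - 10 = -13$)
$d{\left(w \right)} = 2 + \frac{1}{-3 + w}$
$p d{\left(-5 - -5 \right)} + 49 = - 13 \frac{-5 + 2 \left(-5 - -5\right)}{-3 - 0} + 49 = - 13 \frac{-5 + 2 \left(-5 + 5\right)}{-3 + \left(-5 + 5\right)} + 49 = - 13 \frac{-5 + 2 \cdot 0}{-3 + 0} + 49 = - 13 \frac{-5 + 0}{-3} + 49 = - 13 \left(\left(- \frac{1}{3}\right) \left(-5\right)\right) + 49 = \left(-13\right) \frac{5}{3} + 49 = - \frac{65}{3} + 49 = \frac{82}{3}$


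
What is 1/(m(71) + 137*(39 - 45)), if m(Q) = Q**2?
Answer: 1/4219 ≈ 0.00023702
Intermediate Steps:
1/(m(71) + 137*(39 - 45)) = 1/(71**2 + 137*(39 - 45)) = 1/(5041 + 137*(-6)) = 1/(5041 - 822) = 1/4219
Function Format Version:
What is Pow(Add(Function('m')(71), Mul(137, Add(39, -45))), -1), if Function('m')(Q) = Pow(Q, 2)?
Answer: Rational(1, 4219) ≈ 0.00023702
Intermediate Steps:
Pow(Add(Function('m')(71), Mul(137, Add(39, -45))), -1) = Pow(Add(Pow(71, 2), Mul(137, Add(39, -45))), -1) = Pow(Add(5041, Mul(137, -6)), -1) = Pow(Add(5041, -822), -1) = Pow(4219, -1) = Rational(1, 4219)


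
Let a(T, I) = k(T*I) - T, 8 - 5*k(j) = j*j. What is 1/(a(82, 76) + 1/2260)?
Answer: -2260/17554878151 ≈ -1.2874e-7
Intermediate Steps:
k(j) = 8/5 - j²/5 (k(j) = 8/5 - j*j/5 = 8/5 - j²/5)
a(T, I) = 8/5 - T - I²*T²/5 (a(T, I) = (8/5 - I²*T²/5) - T = 8/5 - T - I²*T²/5)
1/(a(82, 76) + 1/2260) = 1/((8/5 - 1*82 - ⅕*76²*82²) + 1/2260) = 1/((8/5 - 82 - ⅕*5776*6724) + 1/2260) = 1/((8/5 - 82 - 38837824/5) + 1/2260) = 1/(-38838226/5 + 1/2260) = 1/(-17554878151/2260) = -2260/17554878151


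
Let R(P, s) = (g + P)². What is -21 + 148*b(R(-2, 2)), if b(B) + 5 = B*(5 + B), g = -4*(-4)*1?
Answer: 5829847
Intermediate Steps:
g = 16 (g = 16*1 = 16)
R(P, s) = (16 + P)²
b(B) = -5 + B*(5 + B)
-21 + 148*b(R(-2, 2)) = -21 + 148*(-5 + ((16 - 2)²)² + 5*(16 - 2)²) = -21 + 148*(-5 + (14²)² + 5*14²) = -21 + 148*(-5 + 196² + 5*196) = -21 + 148*(-5 + 38416 + 980) = -21 + 148*39391 = -21 + 5829868 = 5829847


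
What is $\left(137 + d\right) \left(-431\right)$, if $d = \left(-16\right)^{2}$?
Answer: $-169383$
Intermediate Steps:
$d = 256$
$\left(137 + d\right) \left(-431\right) = \left(137 + 256\right) \left(-431\right) = 393 \left(-431\right) = -169383$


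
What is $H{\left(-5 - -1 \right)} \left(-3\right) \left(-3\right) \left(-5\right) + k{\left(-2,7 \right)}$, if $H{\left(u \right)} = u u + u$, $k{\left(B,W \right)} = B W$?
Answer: $-554$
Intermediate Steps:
$H{\left(u \right)} = u + u^{2}$ ($H{\left(u \right)} = u^{2} + u = u + u^{2}$)
$H{\left(-5 - -1 \right)} \left(-3\right) \left(-3\right) \left(-5\right) + k{\left(-2,7 \right)} = \left(-5 - -1\right) \left(1 - 4\right) \left(-3\right) \left(-3\right) \left(-5\right) - 14 = \left(-5 + 1\right) \left(1 + \left(-5 + 1\right)\right) 9 \left(-5\right) - 14 = - 4 \left(1 - 4\right) \left(-45\right) - 14 = \left(-4\right) \left(-3\right) \left(-45\right) - 14 = 12 \left(-45\right) - 14 = -540 - 14 = -554$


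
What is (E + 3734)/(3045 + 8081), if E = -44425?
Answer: -40691/11126 ≈ -3.6573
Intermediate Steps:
(E + 3734)/(3045 + 8081) = (-44425 + 3734)/(3045 + 8081) = -40691/11126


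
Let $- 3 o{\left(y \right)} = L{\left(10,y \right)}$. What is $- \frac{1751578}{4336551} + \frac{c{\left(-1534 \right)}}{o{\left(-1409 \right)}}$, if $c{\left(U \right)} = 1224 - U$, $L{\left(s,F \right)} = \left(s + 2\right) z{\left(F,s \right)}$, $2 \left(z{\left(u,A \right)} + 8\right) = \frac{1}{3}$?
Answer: $\frac{17857987321}{203817897} \approx 87.617$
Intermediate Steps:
$z{\left(u,A \right)} = - \frac{47}{6}$ ($z{\left(u,A \right)} = -8 + \frac{1}{2 \cdot 3} = -8 + \frac{1}{2} \cdot \frac{1}{3} = -8 + \frac{1}{6} = - \frac{47}{6}$)
$L{\left(s,F \right)} = - \frac{47}{3} - \frac{47 s}{6}$ ($L{\left(s,F \right)} = \left(s + 2\right) \left(- \frac{47}{6}\right) = \left(2 + s\right) \left(- \frac{47}{6}\right) = - \frac{47}{3} - \frac{47 s}{6}$)
$o{\left(y \right)} = \frac{94}{3}$ ($o{\left(y \right)} = - \frac{- \frac{47}{3} - \frac{235}{3}}{3} = \left(- \frac{1}{3}\right) \left(-94\right) = \frac{94}{3}$)
$- \frac{1751578}{4336551} + \frac{c{\left(-1534 \right)}}{o{\left(-1409 \right)}} = - \frac{1751578}{4336551} + \frac{1224 - -1534}{\frac{94}{3}} = \left(-1751578\right) \frac{1}{4336551} + \left(1224 + 1534\right) \frac{3}{94} = - \frac{1751578}{4336551} + 2758 \cdot \frac{3}{94} = - \frac{1751578}{4336551} + \frac{4137}{47} = \frac{17857987321}{203817897}$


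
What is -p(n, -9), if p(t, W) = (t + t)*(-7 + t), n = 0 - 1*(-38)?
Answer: -2356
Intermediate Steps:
n = 38 (n = 0 + 38 = 38)
p(t, W) = 2*t*(-7 + t) (p(t, W) = (2*t)*(-7 + t) = 2*t*(-7 + t))
-p(n, -9) = -2*38*(-7 + 38) = -2*38*31 = -1*2356 = -2356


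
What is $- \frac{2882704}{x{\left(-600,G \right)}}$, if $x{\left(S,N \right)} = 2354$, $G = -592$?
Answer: $- \frac{131032}{107} \approx -1224.6$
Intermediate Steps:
$- \frac{2882704}{x{\left(-600,G \right)}} = - \frac{2882704}{2354} = \left(-2882704\right) \frac{1}{2354} = - \frac{131032}{107}$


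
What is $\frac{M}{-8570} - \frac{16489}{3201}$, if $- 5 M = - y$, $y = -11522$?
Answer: $- \frac{30439624}{6234675} \approx -4.8823$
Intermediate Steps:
$M = - \frac{11522}{5}$ ($M = - \frac{\left(-1\right) \left(-11522\right)}{5} = \left(- \frac{1}{5}\right) 11522 = - \frac{11522}{5} \approx -2304.4$)
$\frac{M}{-8570} - \frac{16489}{3201} = - \frac{11522}{5 \left(-8570\right)} - \frac{16489}{3201} = \left(- \frac{11522}{5}\right) \left(- \frac{1}{8570}\right) - \frac{1499}{291} = \frac{5761}{21425} - \frac{1499}{291} = - \frac{30439624}{6234675}$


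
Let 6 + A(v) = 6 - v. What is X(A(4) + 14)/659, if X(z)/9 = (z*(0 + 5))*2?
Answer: 900/659 ≈ 1.3657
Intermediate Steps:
A(v) = -v (A(v) = -6 + (6 - v) = -v)
X(z) = 90*z (X(z) = 9*((z*(0 + 5))*2) = 9*((z*5)*2) = 9*((5*z)*2) = 9*(10*z) = 90*z)
X(A(4) + 14)/659 = (90*(-1*4 + 14))/659 = (90*(-4 + 14))*(1/659) = (90*10)*(1/659) = 900*(1/659) = 900/659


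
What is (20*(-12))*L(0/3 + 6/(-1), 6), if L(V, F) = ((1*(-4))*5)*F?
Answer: 28800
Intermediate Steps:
L(V, F) = -20*F (L(V, F) = (-4*5)*F = -20*F)
(20*(-12))*L(0/3 + 6/(-1), 6) = (20*(-12))*(-20*6) = -240*(-120) = 28800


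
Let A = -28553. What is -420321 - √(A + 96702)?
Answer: -420321 - √68149 ≈ -4.2058e+5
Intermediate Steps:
-420321 - √(A + 96702) = -420321 - √(-28553 + 96702) = -420321 - √68149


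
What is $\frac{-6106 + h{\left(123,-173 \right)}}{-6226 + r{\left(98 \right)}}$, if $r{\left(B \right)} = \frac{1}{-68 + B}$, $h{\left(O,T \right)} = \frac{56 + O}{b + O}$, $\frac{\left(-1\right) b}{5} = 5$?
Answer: $\frac{8973135}{9152171} \approx 0.98044$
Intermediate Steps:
$b = -25$ ($b = \left(-5\right) 5 = -25$)
$h{\left(O,T \right)} = \frac{56 + O}{-25 + O}$
$\frac{-6106 + h{\left(123,-173 \right)}}{-6226 + r{\left(98 \right)}} = \frac{-6106 + \frac{56 + 123}{-25 + 123}}{-6226 + \frac{1}{-68 + 98}} = \frac{-6106 + \frac{1}{98} \cdot 179}{-6226 + \frac{1}{30}} = \frac{-6106 + \frac{179}{98}}{- \frac{186779}{30}} = \left(- \frac{598209}{98}\right) \left(- \frac{30}{186779}\right) = \frac{8973135}{9152171}$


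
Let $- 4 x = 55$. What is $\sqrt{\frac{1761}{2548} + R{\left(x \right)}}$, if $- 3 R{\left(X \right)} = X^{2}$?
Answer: $\frac{i \sqrt{74325927}}{1092} \approx 7.8949 i$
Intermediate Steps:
$x = - \frac{55}{4}$ ($x = \left(- \frac{1}{4}\right) 55 = - \frac{55}{4} \approx -13.75$)
$R{\left(X \right)} = - \frac{X^{2}}{3}$
$\sqrt{\frac{1761}{2548} + R{\left(x \right)}} = \sqrt{\frac{1761}{2548} - \frac{\left(- \frac{55}{4}\right)^{2}}{3}} = \sqrt{1761 \cdot \frac{1}{2548} - \frac{3025}{48}} = \sqrt{\frac{1761}{2548} - \frac{3025}{48}} = \sqrt{- \frac{1905793}{30576}} = \frac{i \sqrt{74325927}}{1092}$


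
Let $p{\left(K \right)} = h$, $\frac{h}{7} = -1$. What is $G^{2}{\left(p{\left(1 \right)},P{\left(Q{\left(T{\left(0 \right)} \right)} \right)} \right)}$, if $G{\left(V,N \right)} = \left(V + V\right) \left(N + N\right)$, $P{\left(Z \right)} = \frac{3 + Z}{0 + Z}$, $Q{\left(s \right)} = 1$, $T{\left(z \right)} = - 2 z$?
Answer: $12544$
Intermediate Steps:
$h = -7$ ($h = 7 \left(-1\right) = -7$)
$p{\left(K \right)} = -7$
$P{\left(Z \right)} = \frac{3 + Z}{Z}$
$G{\left(V,N \right)} = 4 N V$ ($G{\left(V,N \right)} = 2 V 2 N = 4 N V$)
$G^{2}{\left(p{\left(1 \right)},P{\left(Q{\left(T{\left(0 \right)} \right)} \right)} \right)} = \left(4 \frac{3 + 1}{1} \left(-7\right)\right)^{2} = \left(4 \cdot 1 \cdot 4 \left(-7\right)\right)^{2} = \left(4 \cdot 4 \left(-7\right)\right)^{2} = \left(-112\right)^{2} = 12544$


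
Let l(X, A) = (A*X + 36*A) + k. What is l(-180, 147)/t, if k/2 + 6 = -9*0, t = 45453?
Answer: -7060/15151 ≈ -0.46598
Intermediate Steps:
k = -12 (k = -12 + 2*(-9*0) = -12 + 2*0 = -12 + 0 = -12)
l(X, A) = -12 + 36*A + A*X (l(X, A) = (A*X + 36*A) - 12 = (36*A + A*X) - 12 = -12 + 36*A + A*X)
l(-180, 147)/t = (-12 + 36*147 + 147*(-180))/45453 = (-12 + 5292 - 26460)*(1/45453) = -21180*1/45453 = -7060/15151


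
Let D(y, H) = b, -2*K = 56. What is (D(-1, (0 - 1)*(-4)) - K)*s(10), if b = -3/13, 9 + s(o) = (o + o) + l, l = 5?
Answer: 5776/13 ≈ 444.31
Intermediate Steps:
K = -28 (K = -½*56 = -28)
s(o) = -4 + 2*o (s(o) = -9 + ((o + o) + 5) = -9 + (2*o + 5) = -9 + (5 + 2*o) = -4 + 2*o)
b = -3/13 (b = -3*1/13 = -3/13 ≈ -0.23077)
D(y, H) = -3/13
(D(-1, (0 - 1)*(-4)) - K)*s(10) = (-3/13 - 1*(-28))*(-4 + 2*10) = (-3/13 + 28)*(-4 + 20) = (361/13)*16 = 5776/13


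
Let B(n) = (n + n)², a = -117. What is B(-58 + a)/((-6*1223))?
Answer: -61250/3669 ≈ -16.694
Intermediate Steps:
B(n) = 4*n² (B(n) = (2*n)² = 4*n²)
B(-58 + a)/((-6*1223)) = (4*(-58 - 117)²)/((-6*1223)) = (4*(-175)²)/(-7338) = (4*30625)*(-1/7338) = 122500*(-1/7338) = -61250/3669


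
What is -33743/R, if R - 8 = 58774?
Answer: -33743/58782 ≈ -0.57404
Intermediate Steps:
R = 58782 (R = 8 + 58774 = 58782)
-33743/R = -33743/58782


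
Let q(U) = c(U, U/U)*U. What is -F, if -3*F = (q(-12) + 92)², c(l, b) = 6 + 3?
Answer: 256/3 ≈ 85.333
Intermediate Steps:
c(l, b) = 9
q(U) = 9*U
F = -256/3 (F = -(9*(-12) + 92)²/3 = -(-108 + 92)²/3 = -⅓*(-16)² = -⅓*256 = -256/3 ≈ -85.333)
-F = -1*(-256/3) = 256/3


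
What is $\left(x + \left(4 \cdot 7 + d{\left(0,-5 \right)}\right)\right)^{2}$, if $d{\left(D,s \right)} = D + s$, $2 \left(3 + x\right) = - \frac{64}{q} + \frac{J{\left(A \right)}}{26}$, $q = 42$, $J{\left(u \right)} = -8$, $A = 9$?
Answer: $\frac{27144100}{74529} \approx 364.21$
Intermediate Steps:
$x = - \frac{1069}{273}$ ($x = -3 + \frac{- \frac{64}{42} - \frac{8}{26}}{2} = -3 + \frac{\left(-64\right) \frac{1}{42} - \frac{4}{13}}{2} = -3 + \frac{- \frac{32}{21} - \frac{4}{13}}{2} = -3 + \frac{1}{2} \left(- \frac{500}{273}\right) = -3 - \frac{250}{273} = - \frac{1069}{273} \approx -3.9158$)
$\left(x + \left(4 \cdot 7 + d{\left(0,-5 \right)}\right)\right)^{2} = \left(- \frac{1069}{273} + \left(4 \cdot 7 + \left(0 - 5\right)\right)\right)^{2} = \left(- \frac{1069}{273} + \left(28 - 5\right)\right)^{2} = \left(- \frac{1069}{273} + 23\right)^{2} = \left(\frac{5210}{273}\right)^{2} = \frac{27144100}{74529}$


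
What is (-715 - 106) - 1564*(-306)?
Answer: 477763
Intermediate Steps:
(-715 - 106) - 1564*(-306) = -821 + 478584 = 477763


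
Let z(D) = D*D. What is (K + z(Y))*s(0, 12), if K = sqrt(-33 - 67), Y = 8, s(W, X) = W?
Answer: 0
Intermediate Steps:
K = 10*I (K = sqrt(-100) = 10*I ≈ 10.0*I)
z(D) = D**2
(K + z(Y))*s(0, 12) = (10*I + 8**2)*0 = (10*I + 64)*0 = (64 + 10*I)*0 = 0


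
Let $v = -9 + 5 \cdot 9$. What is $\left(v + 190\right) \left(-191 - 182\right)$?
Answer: $-84298$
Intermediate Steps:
$v = 36$ ($v = -9 + 45 = 36$)
$\left(v + 190\right) \left(-191 - 182\right) = \left(36 + 190\right) \left(-191 - 182\right) = 226 \left(-373\right) = -84298$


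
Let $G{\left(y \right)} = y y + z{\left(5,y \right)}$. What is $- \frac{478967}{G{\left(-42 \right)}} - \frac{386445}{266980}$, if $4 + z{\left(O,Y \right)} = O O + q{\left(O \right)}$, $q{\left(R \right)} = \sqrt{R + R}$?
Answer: $- \frac{9179499003951}{34026227228} + \frac{478967 \sqrt{10}}{3186215} \approx -269.3$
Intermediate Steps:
$q{\left(R \right)} = \sqrt{2} \sqrt{R}$ ($q{\left(R \right)} = \sqrt{2 R} = \sqrt{2} \sqrt{R}$)
$z{\left(O,Y \right)} = -4 + O^{2} + \sqrt{2} \sqrt{O}$ ($z{\left(O,Y \right)} = -4 + \left(O O + \sqrt{2} \sqrt{O}\right) = -4 + \left(O^{2} + \sqrt{2} \sqrt{O}\right) = -4 + O^{2} + \sqrt{2} \sqrt{O}$)
$G{\left(y \right)} = 21 + \sqrt{10} + y^{2}$ ($G{\left(y \right)} = y y + \left(-4 + 5^{2} + \sqrt{2} \sqrt{5}\right) = y^{2} + \left(-4 + 25 + \sqrt{10}\right) = y^{2} + \left(21 + \sqrt{10}\right) = 21 + \sqrt{10} + y^{2}$)
$- \frac{478967}{G{\left(-42 \right)}} - \frac{386445}{266980} = - \frac{478967}{21 + \sqrt{10} + \left(-42\right)^{2}} - \frac{386445}{266980} = - \frac{478967}{21 + \sqrt{10} + 1764} - \frac{77289}{53396} = - \frac{478967}{1785 + \sqrt{10}} - \frac{77289}{53396} = - \frac{77289}{53396} - \frac{478967}{1785 + \sqrt{10}}$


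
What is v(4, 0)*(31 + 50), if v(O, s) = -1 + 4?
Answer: 243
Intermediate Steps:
v(O, s) = 3
v(4, 0)*(31 + 50) = 3*(31 + 50) = 3*81 = 243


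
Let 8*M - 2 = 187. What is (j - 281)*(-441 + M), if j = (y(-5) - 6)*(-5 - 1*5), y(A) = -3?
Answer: 637749/8 ≈ 79719.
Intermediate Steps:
M = 189/8 (M = ¼ + (⅛)*187 = ¼ + 187/8 = 189/8 ≈ 23.625)
j = 90 (j = (-3 - 6)*(-5 - 1*5) = -9*(-5 - 5) = -9*(-10) = 90)
(j - 281)*(-441 + M) = (90 - 281)*(-441 + 189/8) = -191*(-3339/8) = 637749/8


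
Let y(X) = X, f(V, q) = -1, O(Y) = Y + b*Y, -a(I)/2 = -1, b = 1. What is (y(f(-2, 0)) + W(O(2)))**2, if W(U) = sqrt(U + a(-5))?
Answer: (1 - sqrt(6))**2 ≈ 2.1010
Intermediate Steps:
a(I) = 2 (a(I) = -2*(-1) = 2)
O(Y) = 2*Y (O(Y) = Y + 1*Y = Y + Y = 2*Y)
W(U) = sqrt(2 + U) (W(U) = sqrt(U + 2) = sqrt(2 + U))
(y(f(-2, 0)) + W(O(2)))**2 = (-1 + sqrt(2 + 2*2))**2 = (-1 + sqrt(2 + 4))**2 = (-1 + sqrt(6))**2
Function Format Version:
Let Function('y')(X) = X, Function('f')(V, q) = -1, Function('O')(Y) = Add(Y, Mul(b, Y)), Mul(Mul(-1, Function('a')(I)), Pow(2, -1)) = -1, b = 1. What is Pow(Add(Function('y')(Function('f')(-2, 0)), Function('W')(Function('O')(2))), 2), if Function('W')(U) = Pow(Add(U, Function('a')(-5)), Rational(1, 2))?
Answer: Pow(Add(1, Mul(-1, Pow(6, Rational(1, 2)))), 2) ≈ 2.1010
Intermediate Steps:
Function('a')(I) = 2 (Function('a')(I) = Mul(-2, -1) = 2)
Function('O')(Y) = Mul(2, Y) (Function('O')(Y) = Add(Y, Mul(1, Y)) = Add(Y, Y) = Mul(2, Y))
Function('W')(U) = Pow(Add(2, U), Rational(1, 2)) (Function('W')(U) = Pow(Add(U, 2), Rational(1, 2)) = Pow(Add(2, U), Rational(1, 2)))
Pow(Add(Function('y')(Function('f')(-2, 0)), Function('W')(Function('O')(2))), 2) = Pow(Add(-1, Pow(Add(2, Mul(2, 2)), Rational(1, 2))), 2) = Pow(Add(-1, Pow(Add(2, 4), Rational(1, 2))), 2) = Pow(Add(-1, Pow(6, Rational(1, 2))), 2)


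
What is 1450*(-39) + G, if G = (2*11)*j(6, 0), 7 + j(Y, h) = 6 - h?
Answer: -56572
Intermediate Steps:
j(Y, h) = -1 - h (j(Y, h) = -7 + (6 - h) = -1 - h)
G = -22 (G = (2*11)*(-1 - 1*0) = 22*(-1 + 0) = 22*(-1) = -22)
1450*(-39) + G = 1450*(-39) - 22 = -56550 - 22 = -56572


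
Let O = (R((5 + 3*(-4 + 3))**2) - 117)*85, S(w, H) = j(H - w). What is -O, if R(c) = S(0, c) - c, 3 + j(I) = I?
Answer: 10200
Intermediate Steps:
j(I) = -3 + I
S(w, H) = -3 + H - w (S(w, H) = -3 + (H - w) = -3 + H - w)
R(c) = -3 (R(c) = (-3 + c - 1*0) - c = (-3 + c + 0) - c = (-3 + c) - c = -3)
O = -10200 (O = (-3 - 117)*85 = -120*85 = -10200)
-O = -1*(-10200) = 10200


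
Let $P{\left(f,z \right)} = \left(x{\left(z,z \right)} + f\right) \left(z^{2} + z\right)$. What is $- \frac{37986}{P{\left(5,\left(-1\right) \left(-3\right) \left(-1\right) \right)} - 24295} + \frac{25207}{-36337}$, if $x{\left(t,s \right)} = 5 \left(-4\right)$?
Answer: $\frac{109374941}{126582535} \approx 0.86406$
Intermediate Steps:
$x{\left(t,s \right)} = -20$
$P{\left(f,z \right)} = \left(-20 + f\right) \left(z + z^{2}\right)$ ($P{\left(f,z \right)} = \left(-20 + f\right) \left(z^{2} + z\right) = \left(-20 + f\right) \left(z + z^{2}\right)$)
$- \frac{37986}{P{\left(5,\left(-1\right) \left(-3\right) \left(-1\right) \right)} - 24295} + \frac{25207}{-36337} = - \frac{37986}{\left(-1\right) \left(-3\right) \left(-1\right) \left(-20 + 5 - 20 \left(-1\right) \left(-3\right) \left(-1\right) + 5 \left(-1\right) \left(-3\right) \left(-1\right)\right) - 24295} + \frac{25207}{-36337} = - \frac{37986}{3 \left(-1\right) \left(-20 + 5 - 20 \cdot 3 \left(-1\right) + 5 \cdot 3 \left(-1\right)\right) - 24295} + 25207 \left(- \frac{1}{36337}\right) = - \frac{37986}{- 3 \left(-20 + 5 - -60 + 5 \left(-3\right)\right) - 24295} - \frac{3601}{5191} = - \frac{37986}{- 3 \left(-20 + 5 + 60 - 15\right) - 24295} - \frac{3601}{5191} = - \frac{37986}{\left(-3\right) 30 - 24295} - \frac{3601}{5191} = - \frac{37986}{-90 - 24295} - \frac{3601}{5191} = - \frac{37986}{-24385} - \frac{3601}{5191} = \left(-37986\right) \left(- \frac{1}{24385}\right) - \frac{3601}{5191} = \frac{37986}{24385} - \frac{3601}{5191} = \frac{109374941}{126582535}$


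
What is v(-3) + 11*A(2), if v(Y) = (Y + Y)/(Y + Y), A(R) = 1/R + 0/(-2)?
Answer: 13/2 ≈ 6.5000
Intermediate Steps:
A(R) = 1/R (A(R) = 1/R + 0*(-½) = 1/R + 0 = 1/R)
v(Y) = 1 (v(Y) = (2*Y)/((2*Y)) = (2*Y)*(1/(2*Y)) = 1)
v(-3) + 11*A(2) = 1 + 11/2 = 13/2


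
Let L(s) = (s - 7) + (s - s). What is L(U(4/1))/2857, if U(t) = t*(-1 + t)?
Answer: 5/2857 ≈ 0.0017501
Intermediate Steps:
L(s) = -7 + s (L(s) = (-7 + s) + 0 = -7 + s)
L(U(4/1))/2857 = (-7 + (4/1)*(-1 + 4/1))/2857 = (-7 + (4*1)*(-1 + 4*1))*(1/2857) = (-7 + 4*(-1 + 4))*(1/2857) = (-7 + 4*3)*(1/2857) = (-7 + 12)*(1/2857) = 5*(1/2857) = 5/2857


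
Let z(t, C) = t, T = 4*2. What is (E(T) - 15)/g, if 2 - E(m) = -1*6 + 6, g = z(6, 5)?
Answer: -13/6 ≈ -2.1667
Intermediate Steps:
T = 8
g = 6
E(m) = 2 (E(m) = 2 - (-1*6 + 6) = 2 - (-6 + 6) = 2 - 1*0 = 2 + 0 = 2)
(E(T) - 15)/g = (2 - 15)/6 = -13*1/6 = -13/6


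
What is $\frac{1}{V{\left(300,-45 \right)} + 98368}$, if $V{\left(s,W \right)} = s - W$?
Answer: $\frac{1}{98713} \approx 1.013 \cdot 10^{-5}$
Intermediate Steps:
$\frac{1}{V{\left(300,-45 \right)} + 98368} = \frac{1}{\left(300 - -45\right) + 98368} = \frac{1}{\left(300 + 45\right) + 98368} = \frac{1}{345 + 98368} = \frac{1}{98713}$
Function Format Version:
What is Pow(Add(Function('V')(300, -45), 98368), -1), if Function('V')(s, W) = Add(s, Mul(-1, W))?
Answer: Rational(1, 98713) ≈ 1.0130e-5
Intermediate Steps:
Pow(Add(Function('V')(300, -45), 98368), -1) = Pow(Add(Add(300, Mul(-1, -45)), 98368), -1) = Pow(Add(Add(300, 45), 98368), -1) = Pow(Add(345, 98368), -1) = Pow(98713, -1) = Rational(1, 98713)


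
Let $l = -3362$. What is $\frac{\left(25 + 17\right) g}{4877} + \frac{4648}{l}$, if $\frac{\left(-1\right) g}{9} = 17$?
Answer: $- \frac{22136254}{8198237} \approx -2.7001$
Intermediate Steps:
$g = -153$ ($g = \left(-9\right) 17 = -153$)
$\frac{\left(25 + 17\right) g}{4877} + \frac{4648}{l} = \frac{\left(25 + 17\right) \left(-153\right)}{4877} + \frac{4648}{-3362} = 42 \left(-153\right) \frac{1}{4877} + 4648 \left(- \frac{1}{3362}\right) = \left(-6426\right) \frac{1}{4877} - \frac{2324}{1681} = - \frac{6426}{4877} - \frac{2324}{1681} = - \frac{22136254}{8198237}$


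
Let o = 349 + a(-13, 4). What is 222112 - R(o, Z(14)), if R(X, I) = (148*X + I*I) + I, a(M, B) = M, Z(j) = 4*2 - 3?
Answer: 172354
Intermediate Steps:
Z(j) = 5 (Z(j) = 8 - 3 = 5)
o = 336 (o = 349 - 13 = 336)
R(X, I) = I + I**2 + 148*X (R(X, I) = (148*X + I**2) + I = (I**2 + 148*X) + I = I + I**2 + 148*X)
222112 - R(o, Z(14)) = 222112 - (5 + 5**2 + 148*336) = 222112 - (5 + 25 + 49728) = 222112 - 1*49758 = 222112 - 49758 = 172354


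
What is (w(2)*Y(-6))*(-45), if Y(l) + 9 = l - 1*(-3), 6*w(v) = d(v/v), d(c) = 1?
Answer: 90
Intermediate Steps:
w(v) = 1/6 (w(v) = (1/6)*1 = 1/6)
Y(l) = -6 + l (Y(l) = -9 + (l - 1*(-3)) = -9 + (l + 3) = -9 + (3 + l) = -6 + l)
(w(2)*Y(-6))*(-45) = ((-6 - 6)/6)*(-45) = ((1/6)*(-12))*(-45) = -2*(-45) = 90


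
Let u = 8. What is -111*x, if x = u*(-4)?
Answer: 3552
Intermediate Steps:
x = -32 (x = 8*(-4) = -32)
-111*x = -111*(-32) = 3552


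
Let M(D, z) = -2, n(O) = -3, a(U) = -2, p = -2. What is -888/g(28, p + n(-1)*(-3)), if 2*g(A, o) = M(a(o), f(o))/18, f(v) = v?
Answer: 15984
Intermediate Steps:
g(A, o) = -1/18 (g(A, o) = (-2/18)/2 = (-2*1/18)/2 = (½)*(-⅑) = -1/18)
-888/g(28, p + n(-1)*(-3)) = -888/(-1/18) = -888*(-18) = 15984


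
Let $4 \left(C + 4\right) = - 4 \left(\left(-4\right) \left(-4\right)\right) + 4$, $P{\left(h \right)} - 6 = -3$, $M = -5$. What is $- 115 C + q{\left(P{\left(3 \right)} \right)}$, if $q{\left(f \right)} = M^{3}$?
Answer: $2060$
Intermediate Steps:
$P{\left(h \right)} = 3$ ($P{\left(h \right)} = 6 - 3 = 3$)
$q{\left(f \right)} = -125$ ($q{\left(f \right)} = \left(-5\right)^{3} = -125$)
$C = -19$ ($C = -4 + \frac{- 4 \left(\left(-4\right) \left(-4\right)\right) + 4}{4} = -4 + \frac{\left(-4\right) 16 + 4}{4} = -4 + \frac{-64 + 4}{4} = -4 + \frac{1}{4} \left(-60\right) = -4 - 15 = -19$)
$- 115 C + q{\left(P{\left(3 \right)} \right)} = \left(-115\right) \left(-19\right) - 125 = 2185 - 125 = 2060$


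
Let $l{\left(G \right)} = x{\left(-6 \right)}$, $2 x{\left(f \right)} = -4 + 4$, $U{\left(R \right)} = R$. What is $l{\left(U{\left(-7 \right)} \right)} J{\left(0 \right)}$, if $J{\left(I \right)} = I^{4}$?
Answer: $0$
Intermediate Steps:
$x{\left(f \right)} = 0$ ($x{\left(f \right)} = \frac{-4 + 4}{2} = \frac{1}{2} \cdot 0 = 0$)
$l{\left(G \right)} = 0$
$l{\left(U{\left(-7 \right)} \right)} J{\left(0 \right)} = 0 \cdot 0^{4} = 0 \cdot 0 = 0$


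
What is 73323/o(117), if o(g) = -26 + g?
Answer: 73323/91 ≈ 805.75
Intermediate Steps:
73323/o(117) = 73323/(-26 + 117) = 73323/91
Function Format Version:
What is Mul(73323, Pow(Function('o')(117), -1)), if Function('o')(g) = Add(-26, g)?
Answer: Rational(73323, 91) ≈ 805.75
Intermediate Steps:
Mul(73323, Pow(Function('o')(117), -1)) = Mul(73323, Pow(Add(-26, 117), -1)) = Mul(73323, Pow(91, -1)) = Mul(73323, Rational(1, 91)) = Rational(73323, 91)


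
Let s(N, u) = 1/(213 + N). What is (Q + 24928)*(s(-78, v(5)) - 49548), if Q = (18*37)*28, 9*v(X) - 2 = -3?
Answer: -291478948904/135 ≈ -2.1591e+9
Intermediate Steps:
v(X) = -1/9 (v(X) = 2/9 + (1/9)*(-3) = 2/9 - 1/3 = -1/9)
Q = 18648 (Q = 666*28 = 18648)
(Q + 24928)*(s(-78, v(5)) - 49548) = (18648 + 24928)*(1/(213 - 78) - 49548) = 43576*(1/135 - 49548) = 43576*(-6688979/135) = -291478948904/135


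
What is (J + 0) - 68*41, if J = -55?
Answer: -2843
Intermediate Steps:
(J + 0) - 68*41 = (-55 + 0) - 68*41 = -55 - 2788 = -2843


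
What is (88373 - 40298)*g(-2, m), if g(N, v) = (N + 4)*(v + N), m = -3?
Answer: -480750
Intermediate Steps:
g(N, v) = (4 + N)*(N + v)
(88373 - 40298)*g(-2, m) = (88373 - 40298)*((-2)**2 + 4*(-2) + 4*(-3) - 2*(-3)) = 48075*(4 - 8 - 12 + 6) = 48075*(-10) = -480750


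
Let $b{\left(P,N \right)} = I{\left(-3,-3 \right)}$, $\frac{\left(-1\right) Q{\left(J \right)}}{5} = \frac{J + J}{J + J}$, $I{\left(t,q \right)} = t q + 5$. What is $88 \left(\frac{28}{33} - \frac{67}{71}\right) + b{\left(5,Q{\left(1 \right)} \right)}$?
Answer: $\frac{1198}{213} \approx 5.6244$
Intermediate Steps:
$I{\left(t,q \right)} = 5 + q t$ ($I{\left(t,q \right)} = q t + 5 = 5 + q t$)
$Q{\left(J \right)} = -5$ ($Q{\left(J \right)} = - 5 \frac{J + J}{J + J} = - 5 \frac{2 J}{2 J} = - 5 \cdot 2 J \frac{1}{2 J} = \left(-5\right) 1 = -5$)
$b{\left(P,N \right)} = 14$ ($b{\left(P,N \right)} = 5 - -9 = 5 + 9 = 14$)
$88 \left(\frac{28}{33} - \frac{67}{71}\right) + b{\left(5,Q{\left(1 \right)} \right)} = 88 \left(\frac{28}{33} - \frac{67}{71}\right) + 14 = 88 \left(- \frac{223}{2343}\right) + 14 = - \frac{1784}{213} + 14 = \frac{1198}{213}$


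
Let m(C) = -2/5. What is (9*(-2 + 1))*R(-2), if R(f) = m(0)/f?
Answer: -9/5 ≈ -1.8000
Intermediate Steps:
m(C) = -⅖ (m(C) = -2*⅕ = -⅖)
R(f) = -2/(5*f)
(9*(-2 + 1))*R(-2) = (9*(-2 + 1))*(-⅖/(-2)) = (9*(-1))*(-⅖*(-½)) = -9*⅕ = -9/5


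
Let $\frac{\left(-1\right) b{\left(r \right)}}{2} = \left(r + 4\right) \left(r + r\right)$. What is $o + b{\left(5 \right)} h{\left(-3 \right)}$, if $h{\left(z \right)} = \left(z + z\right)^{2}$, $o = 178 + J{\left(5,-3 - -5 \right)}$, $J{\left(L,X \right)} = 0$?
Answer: $-6302$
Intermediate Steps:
$b{\left(r \right)} = - 4 r \left(4 + r\right)$ ($b{\left(r \right)} = - 2 \left(r + 4\right) \left(r + r\right) = - 2 \left(4 + r\right) 2 r = - 2 \cdot 2 r \left(4 + r\right) = - 4 r \left(4 + r\right)$)
$o = 178$ ($o = 178 + 0 = 178$)
$h{\left(z \right)} = 4 z^{2}$ ($h{\left(z \right)} = \left(2 z\right)^{2} = 4 z^{2}$)
$o + b{\left(5 \right)} h{\left(-3 \right)} = 178 + \left(-4\right) 5 \left(4 + 5\right) 4 \left(-3\right)^{2} = 178 + \left(-4\right) 5 \cdot 9 \cdot 4 \cdot 9 = 178 - 6480 = -6302$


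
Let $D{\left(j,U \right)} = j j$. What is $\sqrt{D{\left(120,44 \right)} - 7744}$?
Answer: $16 \sqrt{26} \approx 81.584$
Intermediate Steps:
$D{\left(j,U \right)} = j^{2}$
$\sqrt{D{\left(120,44 \right)} - 7744} = \sqrt{120^{2} - 7744} = \sqrt{14400 - 7744} = \sqrt{6656} = 16 \sqrt{26}$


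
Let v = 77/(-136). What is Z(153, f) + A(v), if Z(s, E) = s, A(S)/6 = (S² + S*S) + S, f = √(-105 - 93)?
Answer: 709551/4624 ≈ 153.45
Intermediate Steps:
v = -77/136 (v = 77*(-1/136) = -77/136 ≈ -0.56618)
f = 3*I*√22 (f = √(-198) = 3*I*√22 ≈ 14.071*I)
A(S) = 6*S + 12*S² (A(S) = 6*((S² + S*S) + S) = 6*((S² + S²) + S) = 6*(2*S² + S) = 6*(S + 2*S²) = 6*S + 12*S²)
Z(153, f) + A(v) = 153 + 6*(-77/136)*(1 + 2*(-77/136)) = 153 + 6*(-77/136)*(1 - 77/68) = 153 + 6*(-77/136)*(-9/68) = 153 + 2079/4624 = 709551/4624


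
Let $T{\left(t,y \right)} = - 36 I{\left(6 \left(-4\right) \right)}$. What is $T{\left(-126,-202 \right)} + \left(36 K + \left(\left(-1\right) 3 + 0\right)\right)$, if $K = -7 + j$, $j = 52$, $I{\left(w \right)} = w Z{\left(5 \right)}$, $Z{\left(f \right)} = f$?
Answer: $5937$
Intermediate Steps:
$I{\left(w \right)} = 5 w$ ($I{\left(w \right)} = w 5 = 5 w$)
$T{\left(t,y \right)} = 4320$ ($T{\left(t,y \right)} = - 36 \cdot 5 \cdot 6 \left(-4\right) = - 36 \cdot 5 \left(-24\right) = \left(-36\right) \left(-120\right) = 4320$)
$K = 45$ ($K = -7 + 52 = 45$)
$T{\left(-126,-202 \right)} + \left(36 K + \left(\left(-1\right) 3 + 0\right)\right) = 4320 + \left(36 \cdot 45 + \left(\left(-1\right) 3 + 0\right)\right) = 4320 + \left(1620 + \left(-3 + 0\right)\right) = 4320 + \left(1620 - 3\right) = 4320 + 1617 = 5937$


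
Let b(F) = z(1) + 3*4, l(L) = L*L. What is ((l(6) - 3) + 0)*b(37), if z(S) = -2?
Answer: 330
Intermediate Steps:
l(L) = L²
b(F) = 10 (b(F) = -2 + 3*4 = -2 + 12 = 10)
((l(6) - 3) + 0)*b(37) = ((6² - 3) + 0)*10 = ((36 - 3) + 0)*10 = (33 + 0)*10 = 33*10 = 330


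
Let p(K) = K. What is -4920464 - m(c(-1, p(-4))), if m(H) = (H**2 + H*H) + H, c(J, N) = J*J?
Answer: -4920467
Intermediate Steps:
c(J, N) = J**2
m(H) = H + 2*H**2 (m(H) = (H**2 + H**2) + H = 2*H**2 + H = H + 2*H**2)
-4920464 - m(c(-1, p(-4))) = -4920464 - (-1)**2*(1 + 2*(-1)**2) = -4920464 - (1 + 2*1) = -4920464 - (1 + 2) = -4920464 - 3 = -4920467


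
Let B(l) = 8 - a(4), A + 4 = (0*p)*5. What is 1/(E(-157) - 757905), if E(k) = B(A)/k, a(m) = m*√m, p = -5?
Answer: -1/757905 ≈ -1.3194e-6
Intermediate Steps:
a(m) = m^(3/2)
A = -4 (A = -4 + (0*(-5))*5 = -4 + 0*5 = -4 + 0 = -4)
B(l) = 0 (B(l) = 8 - 4^(3/2) = 8 - 1*8 = 8 - 8 = 0)
E(k) = 0 (E(k) = 0/k = 0)
1/(E(-157) - 757905) = 1/(0 - 757905) = 1/(-757905) = -1/757905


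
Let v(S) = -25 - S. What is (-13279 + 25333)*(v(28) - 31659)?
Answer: -382256448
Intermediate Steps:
(-13279 + 25333)*(v(28) - 31659) = (-13279 + 25333)*((-25 - 1*28) - 31659) = 12054*((-25 - 28) - 31659) = 12054*(-53 - 31659) = 12054*(-31712) = -382256448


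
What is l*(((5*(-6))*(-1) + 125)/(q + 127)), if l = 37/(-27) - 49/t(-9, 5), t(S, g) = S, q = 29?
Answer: 8525/2106 ≈ 4.0480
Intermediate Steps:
l = 110/27 (l = 37/(-27) - 49/(-9) = 37*(-1/27) - 49*(-⅑) = -37/27 + 49/9 = 110/27 ≈ 4.0741)
l*(((5*(-6))*(-1) + 125)/(q + 127)) = 110*(((5*(-6))*(-1) + 125)/(29 + 127))/27 = 110*((-30*(-1) + 125)/156)/27 = 110*((30 + 125)*(1/156))/27 = 110*(155*(1/156))/27 = (110/27)*(155/156) = 8525/2106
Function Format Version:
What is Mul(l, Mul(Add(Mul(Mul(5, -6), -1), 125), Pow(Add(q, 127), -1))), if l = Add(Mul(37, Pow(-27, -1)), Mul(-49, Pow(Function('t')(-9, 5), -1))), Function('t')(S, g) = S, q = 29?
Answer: Rational(8525, 2106) ≈ 4.0480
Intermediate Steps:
l = Rational(110, 27) (l = Add(Mul(37, Pow(-27, -1)), Mul(-49, Pow(-9, -1))) = Add(Mul(37, Rational(-1, 27)), Mul(-49, Rational(-1, 9))) = Add(Rational(-37, 27), Rational(49, 9)) = Rational(110, 27) ≈ 4.0741)
Mul(l, Mul(Add(Mul(Mul(5, -6), -1), 125), Pow(Add(q, 127), -1))) = Mul(Rational(110, 27), Mul(Add(Mul(Mul(5, -6), -1), 125), Pow(Add(29, 127), -1))) = Mul(Rational(110, 27), Mul(Add(Mul(-30, -1), 125), Pow(156, -1))) = Mul(Rational(110, 27), Mul(Add(30, 125), Rational(1, 156))) = Mul(Rational(110, 27), Mul(155, Rational(1, 156))) = Mul(Rational(110, 27), Rational(155, 156)) = Rational(8525, 2106)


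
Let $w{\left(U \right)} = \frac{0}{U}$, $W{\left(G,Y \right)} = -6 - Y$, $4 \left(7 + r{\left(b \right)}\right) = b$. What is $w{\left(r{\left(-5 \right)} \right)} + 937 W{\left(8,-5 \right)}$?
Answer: $-937$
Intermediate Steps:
$r{\left(b \right)} = -7 + \frac{b}{4}$
$w{\left(U \right)} = 0$
$w{\left(r{\left(-5 \right)} \right)} + 937 W{\left(8,-5 \right)} = 0 + 937 \left(-6 - -5\right) = 0 + 937 \left(-6 + 5\right) = 0 + 937 \left(-1\right) = 0 - 937 = -937$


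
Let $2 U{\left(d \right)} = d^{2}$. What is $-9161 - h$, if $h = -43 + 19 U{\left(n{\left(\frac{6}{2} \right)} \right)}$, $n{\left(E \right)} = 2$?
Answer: $-9156$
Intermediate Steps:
$U{\left(d \right)} = \frac{d^{2}}{2}$
$h = -5$ ($h = -43 + 19 \frac{2^{2}}{2} = -43 + 19 \cdot \frac{1}{2} \cdot 4 = -43 + 19 \cdot 2 = -43 + 38 = -5$)
$-9161 - h = -9161 - -5 = -9161 + 5 = -9156$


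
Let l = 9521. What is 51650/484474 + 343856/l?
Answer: 83540525697/2306338477 ≈ 36.222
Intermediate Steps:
51650/484474 + 343856/l = 51650/484474 + 343856/9521 = 51650*(1/484474) + 343856*(1/9521) = 25825/242237 + 343856/9521 = 83540525697/2306338477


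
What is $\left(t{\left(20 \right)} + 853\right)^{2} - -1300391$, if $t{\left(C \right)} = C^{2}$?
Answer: $2870400$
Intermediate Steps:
$\left(t{\left(20 \right)} + 853\right)^{2} - -1300391 = \left(20^{2} + 853\right)^{2} - -1300391 = \left(400 + 853\right)^{2} + 1300391 = 1253^{2} + 1300391 = 1570009 + 1300391 = 2870400$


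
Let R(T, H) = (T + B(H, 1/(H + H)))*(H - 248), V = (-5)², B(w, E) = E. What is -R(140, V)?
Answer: 1561223/50 ≈ 31224.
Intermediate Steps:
V = 25
R(T, H) = (-248 + H)*(T + 1/(2*H)) (R(T, H) = (T + 1/(H + H))*(H - 248) = (T + 1/(2*H))*(-248 + H) = (-248 + H)*(T + 1/(2*H)))
-R(140, V) = -(½ - 248*140 - 124/25 + 25*140) = -(½ - 34720 - 124*1/25 + 3500) = -(½ - 34720 - 124/25 + 3500) = -1*(-1561223/50) = 1561223/50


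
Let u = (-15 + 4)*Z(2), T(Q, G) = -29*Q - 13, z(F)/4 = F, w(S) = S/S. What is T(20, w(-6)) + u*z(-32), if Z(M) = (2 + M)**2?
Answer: 21935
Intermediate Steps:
w(S) = 1
z(F) = 4*F
T(Q, G) = -13 - 29*Q
u = -176 (u = (-15 + 4)*(2 + 2)**2 = -11*4**2 = -11*16 = -176)
T(20, w(-6)) + u*z(-32) = (-13 - 29*20) - 704*(-32) = (-13 - 580) - 176*(-128) = -593 + 22528 = 21935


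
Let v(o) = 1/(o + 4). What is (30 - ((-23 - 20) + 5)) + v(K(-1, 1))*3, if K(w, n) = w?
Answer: 69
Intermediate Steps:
v(o) = 1/(4 + o)
(30 - ((-23 - 20) + 5)) + v(K(-1, 1))*3 = (30 - ((-23 - 20) + 5)) + 3/(4 - 1) = (30 - (-43 + 5)) + 3/3 = (30 - 1*(-38)) + (1/3)*3 = (30 + 38) + 1 = 68 + 1 = 69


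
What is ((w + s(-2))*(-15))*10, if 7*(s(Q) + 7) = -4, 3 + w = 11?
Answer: -450/7 ≈ -64.286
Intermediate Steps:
w = 8 (w = -3 + 11 = 8)
s(Q) = -53/7 (s(Q) = -7 + (⅐)*(-4) = -7 - 4/7 = -53/7)
((w + s(-2))*(-15))*10 = ((8 - 53/7)*(-15))*10 = ((3/7)*(-15))*10 = -45/7*10 = -450/7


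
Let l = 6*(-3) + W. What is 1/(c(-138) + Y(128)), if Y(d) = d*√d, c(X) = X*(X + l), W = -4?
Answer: 345/7584832 - √2/474052 ≈ 4.2502e-5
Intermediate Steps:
l = -22 (l = 6*(-3) - 4 = -18 - 4 = -22)
c(X) = X*(-22 + X) (c(X) = X*(X - 22) = X*(-22 + X))
Y(d) = d^(3/2)
1/(c(-138) + Y(128)) = 1/(-138*(-22 - 138) + 128^(3/2)) = 1/(-138*(-160) + 1024*√2) = 1/(22080 + 1024*√2)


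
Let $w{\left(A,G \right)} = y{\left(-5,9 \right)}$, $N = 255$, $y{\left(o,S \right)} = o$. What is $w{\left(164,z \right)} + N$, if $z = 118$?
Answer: $250$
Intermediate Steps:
$w{\left(A,G \right)} = -5$
$w{\left(164,z \right)} + N = -5 + 255 = 250$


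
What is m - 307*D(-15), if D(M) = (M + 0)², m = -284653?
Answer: -353728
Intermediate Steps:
D(M) = M²
m - 307*D(-15) = -284653 - 307*(-15)² = -284653 - 307*225 = -284653 - 1*69075 = -284653 - 69075 = -353728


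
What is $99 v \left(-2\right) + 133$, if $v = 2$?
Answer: $-263$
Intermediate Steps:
$99 v \left(-2\right) + 133 = 99 \cdot 2 \left(-2\right) + 133 = 99 \left(-4\right) + 133 = -396 + 133 = -263$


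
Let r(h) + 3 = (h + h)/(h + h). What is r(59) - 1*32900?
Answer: -32902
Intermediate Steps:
r(h) = -2 (r(h) = -3 + (h + h)/(h + h) = -3 + (2*h)/((2*h)) = -3 + (2*h)*(1/(2*h)) = -3 + 1 = -2)
r(59) - 1*32900 = -2 - 1*32900 = -2 - 32900 = -32902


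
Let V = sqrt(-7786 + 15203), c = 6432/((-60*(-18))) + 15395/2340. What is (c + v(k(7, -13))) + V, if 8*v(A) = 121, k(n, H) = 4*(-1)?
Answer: 14383/520 + sqrt(7417) ≈ 113.78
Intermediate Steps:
k(n, H) = -4
v(A) = 121/8 (v(A) = (1/8)*121 = 121/8)
c = 3259/260 (c = 6432/1080 + 15395*(1/2340) = 6432*(1/1080) + 3079/468 = 268/45 + 3079/468 = 3259/260 ≈ 12.535)
V = sqrt(7417) ≈ 86.122
(c + v(k(7, -13))) + V = (3259/260 + 121/8) + sqrt(7417) = 14383/520 + sqrt(7417)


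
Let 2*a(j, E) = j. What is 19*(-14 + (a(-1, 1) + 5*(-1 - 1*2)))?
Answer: -1121/2 ≈ -560.50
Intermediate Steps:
a(j, E) = j/2
19*(-14 + (a(-1, 1) + 5*(-1 - 1*2))) = 19*(-14 + ((1/2)*(-1) + 5*(-1 - 1*2))) = 19*(-14 + (-1/2 + 5*(-1 - 2))) = 19*(-14 + (-1/2 + 5*(-3))) = 19*(-14 + (-1/2 - 15)) = 19*(-14 - 31/2) = 19*(-59/2) = -1121/2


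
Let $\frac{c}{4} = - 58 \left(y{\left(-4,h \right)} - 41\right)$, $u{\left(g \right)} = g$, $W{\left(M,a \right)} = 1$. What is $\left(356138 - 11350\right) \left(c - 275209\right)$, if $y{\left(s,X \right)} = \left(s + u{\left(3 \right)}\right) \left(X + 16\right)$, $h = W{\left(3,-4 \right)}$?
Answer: $-90249293364$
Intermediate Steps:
$h = 1$
$y{\left(s,X \right)} = \left(3 + s\right) \left(16 + X\right)$ ($y{\left(s,X \right)} = \left(s + 3\right) \left(X + 16\right) = \left(3 + s\right) \left(16 + X\right)$)
$c = 13456$ ($c = 4 \left(- 58 \left(\left(48 + 3 \cdot 1 + 16 \left(-4\right) + 1 \left(-4\right)\right) - 41\right)\right) = 4 \left(- 58 \left(\left(48 + 3 - 64 - 4\right) - 41\right)\right) = 4 \left(- 58 \left(-17 - 41\right)\right) = 4 \left(\left(-58\right) \left(-58\right)\right) = 4 \cdot 3364 = 13456$)
$\left(356138 - 11350\right) \left(c - 275209\right) = \left(356138 - 11350\right) \left(13456 - 275209\right) = 344788 \left(-261753\right) = -90249293364$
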